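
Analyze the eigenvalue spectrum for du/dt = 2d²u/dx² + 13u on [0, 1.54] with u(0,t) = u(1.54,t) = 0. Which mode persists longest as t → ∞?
Eigenvalues: λₙ = 2n²π²/1.54² - 13.
First three modes:
  n=1: λ₁ = 2π²/1.54² - 13 ≈ -4.677
  n=2: λ₂ = 8π²/1.54² - 13 ≈ 20.293
  n=3: λ₃ = 18π²/1.54² - 13 ≈ 61.908
Since 2π²/1.54² ≈ 8.323 < 13, λ₁ < 0.
The n=1 mode grows fastest (−λₙ is largest for n=1) → dominates.
Asymptotic: u ~ c₁ sin(πx/1.54) e^{4.677t} (exponential growth at rate −λ₁ ≈ 4.677).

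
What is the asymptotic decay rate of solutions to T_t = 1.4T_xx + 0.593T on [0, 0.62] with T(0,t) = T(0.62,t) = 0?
Eigenvalues: λₙ = 1.4n²π²/0.62² - 0.593.
First three modes:
  n=1: λ₁ = 1.4π²/0.62² - 0.593 ≈ 35.352
  n=2: λ₂ = 5.6π²/0.62² - 0.593 ≈ 143.189
  n=3: λ₃ = 12.6π²/0.62² - 0.593 ≈ 322.916
Since 1.4π²/0.62² ≈ 35.945 > 0.593, all λₙ > 0.
The n=1 mode decays slowest → dominates as t → ∞.
Asymptotic: T ~ c₁ sin(πx/0.62) e^{-λ₁t} with decay rate λ₁ ≈ 35.352.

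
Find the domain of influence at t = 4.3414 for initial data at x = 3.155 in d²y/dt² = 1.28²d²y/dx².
Domain of influence: [-2.401992, 8.711992]. Data at x = 3.155 spreads outward at speed 1.28.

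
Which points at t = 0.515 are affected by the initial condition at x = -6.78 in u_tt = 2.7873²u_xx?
Domain of influence: [-8.2154595, -5.3445405]. Data at x = -6.78 spreads outward at speed 2.7873.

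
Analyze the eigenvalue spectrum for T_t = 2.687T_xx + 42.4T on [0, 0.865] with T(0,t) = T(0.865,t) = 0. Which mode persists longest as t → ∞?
Eigenvalues: λₙ = 2.687n²π²/0.865² - 42.4.
First three modes:
  n=1: λ₁ = 2.687π²/0.865² - 42.4 ≈ -6.957
  n=2: λ₂ = 10.748π²/0.865² - 42.4 ≈ 99.374
  n=3: λ₃ = 24.183π²/0.865² - 42.4 ≈ 276.59
Since 2.687π²/0.865² ≈ 35.443 < 42.4, λ₁ < 0.
The n=1 mode grows fastest (−λₙ is largest for n=1) → dominates.
Asymptotic: T ~ c₁ sin(πx/0.865) e^{6.957t} (exponential growth at rate −λ₁ ≈ 6.957).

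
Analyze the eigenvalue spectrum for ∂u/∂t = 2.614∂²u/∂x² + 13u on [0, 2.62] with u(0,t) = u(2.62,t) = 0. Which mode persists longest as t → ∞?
Eigenvalues: λₙ = 2.614n²π²/2.62² - 13.
First three modes:
  n=1: λ₁ = 2.614π²/2.62² - 13 ≈ -9.242
  n=2: λ₂ = 10.456π²/2.62² - 13 ≈ 2.034
  n=3: λ₃ = 23.526π²/2.62² - 13 ≈ 20.826
Since 2.614π²/2.62² ≈ 3.758 < 13, λ₁ < 0.
The n=1 mode grows fastest (−λₙ is largest for n=1) → dominates.
Asymptotic: u ~ c₁ sin(πx/2.62) e^{9.242t} (exponential growth at rate −λ₁ ≈ 9.242).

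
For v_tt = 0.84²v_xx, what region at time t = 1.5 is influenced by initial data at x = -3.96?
Domain of influence: [-5.22, -2.7]. Data at x = -3.96 spreads outward at speed 0.84.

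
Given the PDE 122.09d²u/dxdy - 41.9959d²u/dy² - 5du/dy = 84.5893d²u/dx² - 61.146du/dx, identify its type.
Rewriting in standard form: -84.5893d²u/dx² + 122.09d²u/dxdy - 41.9959d²u/dy² + 61.146du/dx - 5du/dy = 0. The second-order coefficients are A = -84.5893, B = 122.09, C = -41.9959. Since B² - 4AC = 696.35296452 > 0, this is a hyperbolic PDE.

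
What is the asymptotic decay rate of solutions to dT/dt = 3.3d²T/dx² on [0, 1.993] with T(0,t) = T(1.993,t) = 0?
Eigenvalues: λₙ = 3.3n²π²/1.993².
First three modes:
  n=1: λ₁ = 3.3π²/1.993² ≈ 8.2
  n=2: λ₂ = 13.2π²/1.993² ≈ 32.799 (4× faster decay)
  n=3: λ₃ = 29.7π²/1.993² ≈ 73.797 (9× faster decay)
As t → ∞, higher modes decay exponentially faster. The n=1 mode dominates: T ~ c₁ sin(πx/1.993) e^{-λ₁t}.
Decay rate: λ₁ = 3.3π²/1.993² ≈ 8.2.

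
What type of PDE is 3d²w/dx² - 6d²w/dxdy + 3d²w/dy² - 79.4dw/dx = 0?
With A = 3, B = -6, C = 3, the discriminant is 0. This is a parabolic PDE.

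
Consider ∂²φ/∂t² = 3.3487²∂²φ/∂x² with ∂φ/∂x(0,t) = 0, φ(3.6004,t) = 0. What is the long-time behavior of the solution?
As t → ∞, φ oscillates (no decay). Energy is conserved; the solution oscillates indefinitely as standing waves.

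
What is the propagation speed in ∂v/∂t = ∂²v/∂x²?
Infinite. The heat equation is parabolic, not hyperbolic, so disturbances propagate instantly.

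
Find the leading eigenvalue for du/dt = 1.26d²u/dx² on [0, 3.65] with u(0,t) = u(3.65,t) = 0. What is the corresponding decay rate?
Eigenvalues: λₙ = 1.26n²π²/3.65².
First three modes:
  n=1: λ₁ = 1.26π²/3.65² ≈ 0.933
  n=2: λ₂ = 5.04π²/3.65² ≈ 3.734 (4× faster decay)
  n=3: λ₃ = 11.34π²/3.65² ≈ 8.401 (9× faster decay)
As t → ∞, higher modes decay exponentially faster. The n=1 mode dominates: u ~ c₁ sin(πx/3.65) e^{-λ₁t}.
Decay rate: λ₁ = 1.26π²/3.65² ≈ 0.933.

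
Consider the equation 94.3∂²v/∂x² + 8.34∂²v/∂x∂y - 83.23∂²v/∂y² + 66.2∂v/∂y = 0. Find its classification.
Hyperbolic. (A = 94.3, B = 8.34, C = -83.23 gives B² - 4AC = 31463.9116.)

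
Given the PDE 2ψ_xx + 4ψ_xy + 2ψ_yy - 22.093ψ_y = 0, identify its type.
The second-order coefficients are A = 2, B = 4, C = 2. Since B² - 4AC = 0 = 0, this is a parabolic PDE.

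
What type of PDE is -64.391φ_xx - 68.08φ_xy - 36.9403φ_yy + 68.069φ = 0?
With A = -64.391, B = -68.08, C = -36.9403, the discriminant is -4879.6050292. This is an elliptic PDE.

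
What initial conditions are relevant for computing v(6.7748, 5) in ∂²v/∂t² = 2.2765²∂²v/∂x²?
Domain of dependence: [-4.6077, 18.1573]. Signals travel at speed 2.2765, so data within |x - 6.7748| ≤ 2.2765·5 = 11.3825 can reach the point.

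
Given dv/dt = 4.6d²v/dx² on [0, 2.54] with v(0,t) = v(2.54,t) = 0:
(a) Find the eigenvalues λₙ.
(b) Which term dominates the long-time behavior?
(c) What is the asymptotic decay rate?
Eigenvalues: λₙ = 4.6n²π²/2.54².
First three modes:
  n=1: λ₁ = 4.6π²/2.54² ≈ 7.037
  n=2: λ₂ = 18.4π²/2.54² ≈ 28.148 (4× faster decay)
  n=3: λ₃ = 41.4π²/2.54² ≈ 63.333 (9× faster decay)
As t → ∞, higher modes decay exponentially faster. The n=1 mode dominates: v ~ c₁ sin(πx/2.54) e^{-λ₁t}.
Decay rate: λ₁ = 4.6π²/2.54² ≈ 7.037.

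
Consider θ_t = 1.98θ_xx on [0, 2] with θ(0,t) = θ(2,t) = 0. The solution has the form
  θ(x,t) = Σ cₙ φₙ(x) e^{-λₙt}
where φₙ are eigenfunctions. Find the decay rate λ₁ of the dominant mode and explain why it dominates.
Eigenvalues: λₙ = 1.98n²π²/2².
First three modes:
  n=1: λ₁ = 1.98π²/2² ≈ 4.885
  n=2: λ₂ = 7.92π²/2² ≈ 19.542 (4× faster decay)
  n=3: λ₃ = 17.82π²/2² ≈ 43.969 (9× faster decay)
As t → ∞, higher modes decay exponentially faster. The n=1 mode dominates: θ ~ c₁ sin(πx/2) e^{-λ₁t}.
Decay rate: λ₁ = 1.98π²/2² ≈ 4.885.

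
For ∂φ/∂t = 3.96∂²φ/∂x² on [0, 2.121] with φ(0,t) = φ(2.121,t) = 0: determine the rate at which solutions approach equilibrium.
Eigenvalues: λₙ = 3.96n²π²/2.121².
First three modes:
  n=1: λ₁ = 3.96π²/2.121² ≈ 8.688
  n=2: λ₂ = 15.84π²/2.121² ≈ 34.752 (4× faster decay)
  n=3: λ₃ = 35.64π²/2.121² ≈ 78.191 (9× faster decay)
As t → ∞, higher modes decay exponentially faster. The n=1 mode dominates: φ ~ c₁ sin(πx/2.121) e^{-λ₁t}.
Decay rate: λ₁ = 3.96π²/2.121² ≈ 8.688.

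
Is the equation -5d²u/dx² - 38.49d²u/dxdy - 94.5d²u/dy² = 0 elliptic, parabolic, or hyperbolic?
Computing B² - 4AC with A = -5, B = -38.49, C = -94.5: discriminant = -408.5199 (negative). Answer: elliptic.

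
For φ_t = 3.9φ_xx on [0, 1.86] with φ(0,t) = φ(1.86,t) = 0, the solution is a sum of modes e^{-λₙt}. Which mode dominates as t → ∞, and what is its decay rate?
Eigenvalues: λₙ = 3.9n²π²/1.86².
First three modes:
  n=1: λ₁ = 3.9π²/1.86² ≈ 11.126
  n=2: λ₂ = 15.6π²/1.86² ≈ 44.504 (4× faster decay)
  n=3: λ₃ = 35.1π²/1.86² ≈ 100.134 (9× faster decay)
As t → ∞, higher modes decay exponentially faster. The n=1 mode dominates: φ ~ c₁ sin(πx/1.86) e^{-λ₁t}.
Decay rate: λ₁ = 3.9π²/1.86² ≈ 11.126.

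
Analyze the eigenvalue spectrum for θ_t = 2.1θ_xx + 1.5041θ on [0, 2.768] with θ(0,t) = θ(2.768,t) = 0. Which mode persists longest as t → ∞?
Eigenvalues: λₙ = 2.1n²π²/2.768² - 1.5041.
First three modes:
  n=1: λ₁ = 2.1π²/2.768² - 1.5041 ≈ 1.201
  n=2: λ₂ = 8.4π²/2.768² - 1.5041 ≈ 9.316
  n=3: λ₃ = 18.9π²/2.768² - 1.5041 ≈ 22.842
Since 2.1π²/2.768² ≈ 2.705 > 1.5041, all λₙ > 0.
The n=1 mode decays slowest → dominates as t → ∞.
Asymptotic: θ ~ c₁ sin(πx/2.768) e^{-λ₁t} with decay rate λ₁ ≈ 1.201.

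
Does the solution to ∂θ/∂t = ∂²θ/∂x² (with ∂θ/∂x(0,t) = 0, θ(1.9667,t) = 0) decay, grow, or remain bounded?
θ → 0. Heat escapes through the Dirichlet boundary.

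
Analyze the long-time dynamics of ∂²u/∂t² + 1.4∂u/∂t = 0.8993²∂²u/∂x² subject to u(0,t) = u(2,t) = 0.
Long-time behavior: u → 0. Damping (γ=1.4) dissipates energy; oscillations decay exponentially.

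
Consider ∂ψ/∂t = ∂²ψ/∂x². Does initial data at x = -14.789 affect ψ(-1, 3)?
Yes, for any finite x. The heat equation has infinite propagation speed, so all initial data affects all points at any t > 0.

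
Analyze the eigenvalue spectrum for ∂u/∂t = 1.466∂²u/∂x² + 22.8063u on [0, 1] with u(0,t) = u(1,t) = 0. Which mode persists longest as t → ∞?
Eigenvalues: λₙ = 1.466n²π²/1² - 22.8063.
First three modes:
  n=1: λ₁ = 1.466π² - 22.8063 ≈ -8.337
  n=2: λ₂ = 5.864π² - 22.8063 ≈ 35.069
  n=3: λ₃ = 13.194π² - 22.8063 ≈ 107.413
Since 1.466π² ≈ 14.469 < 22.8063, λ₁ < 0.
The n=1 mode grows fastest (−λₙ is largest for n=1) → dominates.
Asymptotic: u ~ c₁ sin(πx/1) e^{8.337t} (exponential growth at rate −λ₁ ≈ 8.337).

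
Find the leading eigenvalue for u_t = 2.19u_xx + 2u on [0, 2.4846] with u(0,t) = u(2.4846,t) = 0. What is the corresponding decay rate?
Eigenvalues: λₙ = 2.19n²π²/2.4846² - 2.
First three modes:
  n=1: λ₁ = 2.19π²/2.4846² - 2 ≈ 1.501
  n=2: λ₂ = 8.76π²/2.4846² - 2 ≈ 12.005
  n=3: λ₃ = 19.71π²/2.4846² - 2 ≈ 29.512
Since 2.19π²/2.4846² ≈ 3.501 > 2, all λₙ > 0.
The n=1 mode decays slowest → dominates as t → ∞.
Asymptotic: u ~ c₁ sin(πx/2.4846) e^{-λ₁t} with decay rate λ₁ ≈ 1.501.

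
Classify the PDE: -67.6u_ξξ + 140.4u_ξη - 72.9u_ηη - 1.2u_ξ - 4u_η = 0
A = -67.6, B = 140.4, C = -72.9. Discriminant B² - 4AC = 0. Since 0 = 0, parabolic.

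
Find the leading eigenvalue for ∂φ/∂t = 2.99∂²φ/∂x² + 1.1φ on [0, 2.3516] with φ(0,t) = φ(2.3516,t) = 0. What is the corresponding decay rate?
Eigenvalues: λₙ = 2.99n²π²/2.3516² - 1.1.
First three modes:
  n=1: λ₁ = 2.99π²/2.3516² - 1.1 ≈ 4.236
  n=2: λ₂ = 11.96π²/2.3516² - 1.1 ≈ 20.245
  n=3: λ₃ = 26.91π²/2.3516² - 1.1 ≈ 46.927
Since 2.99π²/2.3516² ≈ 5.336 > 1.1, all λₙ > 0.
The n=1 mode decays slowest → dominates as t → ∞.
Asymptotic: φ ~ c₁ sin(πx/2.3516) e^{-λ₁t} with decay rate λ₁ ≈ 4.236.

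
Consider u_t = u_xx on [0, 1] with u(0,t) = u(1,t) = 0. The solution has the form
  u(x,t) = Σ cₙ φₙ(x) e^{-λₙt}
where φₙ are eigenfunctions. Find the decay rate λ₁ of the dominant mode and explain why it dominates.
Eigenvalues: λₙ = n²π².
First three modes:
  n=1: λ₁ = π² ≈ 9.87
  n=2: λ₂ = 4π² ≈ 39.478 (4× faster decay)
  n=3: λ₃ = 9π² ≈ 88.826 (9× faster decay)
As t → ∞, higher modes decay exponentially faster. The n=1 mode dominates: u ~ c₁ sin(πx) e^{-λ₁t}.
Decay rate: λ₁ = π² ≈ 9.87.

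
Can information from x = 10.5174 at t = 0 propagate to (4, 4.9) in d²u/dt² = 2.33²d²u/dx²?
Yes. The domain of dependence is [-7.417, 15.417], and 10.5174 ∈ [-7.417, 15.417].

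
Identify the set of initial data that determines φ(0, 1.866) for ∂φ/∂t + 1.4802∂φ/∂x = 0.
A single point: x = -2.7620532. The characteristic through (0, 1.866) is x - 1.4802t = const, so x = 0 - 1.4802·1.866 = -2.7620532.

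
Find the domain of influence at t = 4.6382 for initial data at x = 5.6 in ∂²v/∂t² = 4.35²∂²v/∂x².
Domain of influence: [-14.57617, 25.77617]. Data at x = 5.6 spreads outward at speed 4.35.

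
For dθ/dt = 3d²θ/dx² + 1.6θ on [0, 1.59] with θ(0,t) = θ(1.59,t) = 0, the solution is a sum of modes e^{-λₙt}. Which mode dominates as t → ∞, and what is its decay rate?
Eigenvalues: λₙ = 3n²π²/1.59² - 1.6.
First three modes:
  n=1: λ₁ = 3π²/1.59² - 1.6 ≈ 10.112
  n=2: λ₂ = 12π²/1.59² - 1.6 ≈ 45.248
  n=3: λ₃ = 27π²/1.59² - 1.6 ≈ 103.807
Since 3π²/1.59² ≈ 11.712 > 1.6, all λₙ > 0.
The n=1 mode decays slowest → dominates as t → ∞.
Asymptotic: θ ~ c₁ sin(πx/1.59) e^{-λ₁t} with decay rate λ₁ ≈ 10.112.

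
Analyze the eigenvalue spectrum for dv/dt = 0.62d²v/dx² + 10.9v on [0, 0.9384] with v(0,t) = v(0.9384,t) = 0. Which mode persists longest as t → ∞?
Eigenvalues: λₙ = 0.62n²π²/0.9384² - 10.9.
First three modes:
  n=1: λ₁ = 0.62π²/0.9384² - 10.9 ≈ -3.951
  n=2: λ₂ = 2.48π²/0.9384² - 10.9 ≈ 16.896
  n=3: λ₃ = 5.58π²/0.9384² - 10.9 ≈ 51.64
Since 0.62π²/0.9384² ≈ 6.949 < 10.9, λ₁ < 0.
The n=1 mode grows fastest (−λₙ is largest for n=1) → dominates.
Asymptotic: v ~ c₁ sin(πx/0.9384) e^{3.951t} (exponential growth at rate −λ₁ ≈ 3.951).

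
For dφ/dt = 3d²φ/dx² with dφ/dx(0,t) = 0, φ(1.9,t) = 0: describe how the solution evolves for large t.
φ → 0. Heat escapes through the Dirichlet boundary.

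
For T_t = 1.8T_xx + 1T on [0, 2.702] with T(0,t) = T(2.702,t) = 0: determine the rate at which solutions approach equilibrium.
Eigenvalues: λₙ = 1.8n²π²/2.702² - 1.
First three modes:
  n=1: λ₁ = 1.8π²/2.702² - 1 ≈ 1.433
  n=2: λ₂ = 7.2π²/2.702² - 1 ≈ 8.733
  n=3: λ₃ = 16.2π²/2.702² - 1 ≈ 20.9
Since 1.8π²/2.702² ≈ 2.433 > 1, all λₙ > 0.
The n=1 mode decays slowest → dominates as t → ∞.
Asymptotic: T ~ c₁ sin(πx/2.702) e^{-λ₁t} with decay rate λ₁ ≈ 1.433.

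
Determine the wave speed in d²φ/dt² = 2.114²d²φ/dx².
Speed = 2.114. Information travels along characteristics x = x₀ ± 2.114t.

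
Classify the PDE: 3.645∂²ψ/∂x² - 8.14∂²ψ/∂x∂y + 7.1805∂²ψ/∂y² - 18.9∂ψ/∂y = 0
A = 3.645, B = -8.14, C = 7.1805. Discriminant B² - 4AC = -38.43209. Since -38.43209 < 0, elliptic.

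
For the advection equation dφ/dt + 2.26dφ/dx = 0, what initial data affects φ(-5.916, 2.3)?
A single point: x = -11.114. The characteristic through (-5.916, 2.3) is x - 2.26t = const, so x = -5.916 - 2.26·2.3 = -11.114.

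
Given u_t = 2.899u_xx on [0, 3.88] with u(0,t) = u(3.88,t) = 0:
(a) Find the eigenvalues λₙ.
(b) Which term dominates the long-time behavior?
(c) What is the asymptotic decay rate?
Eigenvalues: λₙ = 2.899n²π²/3.88².
First three modes:
  n=1: λ₁ = 2.899π²/3.88² ≈ 1.901
  n=2: λ₂ = 11.596π²/3.88² ≈ 7.602 (4× faster decay)
  n=3: λ₃ = 26.091π²/3.88² ≈ 17.105 (9× faster decay)
As t → ∞, higher modes decay exponentially faster. The n=1 mode dominates: u ~ c₁ sin(πx/3.88) e^{-λ₁t}.
Decay rate: λ₁ = 2.899π²/3.88² ≈ 1.901.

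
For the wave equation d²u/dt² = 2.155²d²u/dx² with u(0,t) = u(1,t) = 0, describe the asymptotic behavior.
u oscillates (no decay). Energy is conserved; the solution oscillates indefinitely as standing waves.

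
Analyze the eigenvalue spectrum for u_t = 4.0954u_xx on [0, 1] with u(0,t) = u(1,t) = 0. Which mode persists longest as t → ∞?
Eigenvalues: λₙ = 4.0954n²π².
First three modes:
  n=1: λ₁ = 4.0954π² ≈ 40.42
  n=2: λ₂ = 16.3816π² ≈ 161.68 (4× faster decay)
  n=3: λ₃ = 36.8586π² ≈ 363.78 (9× faster decay)
As t → ∞, higher modes decay exponentially faster. The n=1 mode dominates: u ~ c₁ sin(πx) e^{-λ₁t}.
Decay rate: λ₁ = 4.0954π² ≈ 40.42.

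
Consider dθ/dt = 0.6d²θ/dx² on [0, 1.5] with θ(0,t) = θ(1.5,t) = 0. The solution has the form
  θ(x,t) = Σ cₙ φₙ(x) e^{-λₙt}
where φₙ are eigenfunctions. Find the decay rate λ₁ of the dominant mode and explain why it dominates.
Eigenvalues: λₙ = 0.6n²π²/1.5².
First three modes:
  n=1: λ₁ = 0.6π²/1.5² ≈ 2.632
  n=2: λ₂ = 2.4π²/1.5² ≈ 10.528 (4× faster decay)
  n=3: λ₃ = 5.4π²/1.5² ≈ 23.687 (9× faster decay)
As t → ∞, higher modes decay exponentially faster. The n=1 mode dominates: θ ~ c₁ sin(πx/1.5) e^{-λ₁t}.
Decay rate: λ₁ = 0.6π²/1.5² ≈ 2.632.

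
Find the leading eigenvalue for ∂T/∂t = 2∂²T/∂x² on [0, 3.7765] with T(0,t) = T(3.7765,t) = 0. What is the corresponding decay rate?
Eigenvalues: λₙ = 2n²π²/3.7765².
First three modes:
  n=1: λ₁ = 2π²/3.7765² ≈ 1.384
  n=2: λ₂ = 8π²/3.7765² ≈ 5.536 (4× faster decay)
  n=3: λ₃ = 18π²/3.7765² ≈ 12.456 (9× faster decay)
As t → ∞, higher modes decay exponentially faster. The n=1 mode dominates: T ~ c₁ sin(πx/3.7765) e^{-λ₁t}.
Decay rate: λ₁ = 2π²/3.7765² ≈ 1.384.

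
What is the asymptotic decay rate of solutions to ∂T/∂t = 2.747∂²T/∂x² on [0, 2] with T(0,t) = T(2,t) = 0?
Eigenvalues: λₙ = 2.747n²π²/2².
First three modes:
  n=1: λ₁ = 2.747π²/2² ≈ 6.778
  n=2: λ₂ = 10.988π²/2² ≈ 27.112 (4× faster decay)
  n=3: λ₃ = 24.723π²/2² ≈ 61.002 (9× faster decay)
As t → ∞, higher modes decay exponentially faster. The n=1 mode dominates: T ~ c₁ sin(πx/2) e^{-λ₁t}.
Decay rate: λ₁ = 2.747π²/2² ≈ 6.778.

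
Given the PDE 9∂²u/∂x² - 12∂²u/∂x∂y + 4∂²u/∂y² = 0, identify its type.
The second-order coefficients are A = 9, B = -12, C = 4. Since B² - 4AC = 0 = 0, this is a parabolic PDE.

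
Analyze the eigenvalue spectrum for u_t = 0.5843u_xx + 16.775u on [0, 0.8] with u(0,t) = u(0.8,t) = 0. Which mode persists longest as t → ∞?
Eigenvalues: λₙ = 0.5843n²π²/0.8² - 16.775.
First three modes:
  n=1: λ₁ = 0.5843π²/0.8² - 16.775 ≈ -7.764
  n=2: λ₂ = 2.3372π²/0.8² - 16.775 ≈ 19.268
  n=3: λ₃ = 5.2587π²/0.8² - 16.775 ≈ 64.321
Since 0.5843π²/0.8² ≈ 9.011 < 16.775, λ₁ < 0.
The n=1 mode grows fastest (−λₙ is largest for n=1) → dominates.
Asymptotic: u ~ c₁ sin(πx/0.8) e^{7.764t} (exponential growth at rate −λ₁ ≈ 7.764).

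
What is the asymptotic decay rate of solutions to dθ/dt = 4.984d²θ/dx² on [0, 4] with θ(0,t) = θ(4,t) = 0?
Eigenvalues: λₙ = 4.984n²π²/4².
First three modes:
  n=1: λ₁ = 4.984π²/4² ≈ 3.074
  n=2: λ₂ = 19.936π²/4² ≈ 12.298 (4× faster decay)
  n=3: λ₃ = 44.856π²/4² ≈ 27.669 (9× faster decay)
As t → ∞, higher modes decay exponentially faster. The n=1 mode dominates: θ ~ c₁ sin(πx/4) e^{-λ₁t}.
Decay rate: λ₁ = 4.984π²/4² ≈ 3.074.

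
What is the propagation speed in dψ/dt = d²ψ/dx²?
Infinite. The heat equation is parabolic, not hyperbolic, so disturbances propagate instantly.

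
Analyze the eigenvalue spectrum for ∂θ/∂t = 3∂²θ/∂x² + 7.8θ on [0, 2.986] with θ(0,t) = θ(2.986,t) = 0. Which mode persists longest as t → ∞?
Eigenvalues: λₙ = 3n²π²/2.986² - 7.8.
First three modes:
  n=1: λ₁ = 3π²/2.986² - 7.8 ≈ -4.479
  n=2: λ₂ = 12π²/2.986² - 7.8 ≈ 5.483
  n=3: λ₃ = 27π²/2.986² - 7.8 ≈ 22.087
Since 3π²/2.986² ≈ 3.321 < 7.8, λ₁ < 0.
The n=1 mode grows fastest (−λₙ is largest for n=1) → dominates.
Asymptotic: θ ~ c₁ sin(πx/2.986) e^{4.479t} (exponential growth at rate −λ₁ ≈ 4.479).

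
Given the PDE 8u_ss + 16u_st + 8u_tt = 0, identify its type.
The second-order coefficients are A = 8, B = 16, C = 8. Since B² - 4AC = 0 = 0, this is a parabolic PDE.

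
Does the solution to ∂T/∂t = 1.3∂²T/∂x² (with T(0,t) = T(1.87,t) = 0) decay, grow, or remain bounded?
T → 0. Heat diffuses out through both boundaries.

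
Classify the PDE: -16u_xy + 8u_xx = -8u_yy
Rewriting in standard form: 8u_xx - 16u_xy + 8u_yy = 0. A = 8, B = -16, C = 8. Discriminant B² - 4AC = 0. Since 0 = 0, parabolic.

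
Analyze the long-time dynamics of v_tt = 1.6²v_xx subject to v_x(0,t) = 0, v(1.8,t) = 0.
Long-time behavior: v oscillates (no decay). Energy is conserved; the solution oscillates indefinitely as standing waves.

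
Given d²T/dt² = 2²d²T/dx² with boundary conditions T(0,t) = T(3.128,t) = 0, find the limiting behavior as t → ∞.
T oscillates (no decay). Energy is conserved; the solution oscillates indefinitely as standing waves.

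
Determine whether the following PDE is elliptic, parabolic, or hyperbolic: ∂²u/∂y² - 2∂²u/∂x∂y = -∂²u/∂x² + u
Rewriting in standard form: ∂²u/∂x² - 2∂²u/∂x∂y + ∂²u/∂y² - u = 0. Coefficients: A = 1, B = -2, C = 1. B² - 4AC = 0, which is zero, so the equation is parabolic.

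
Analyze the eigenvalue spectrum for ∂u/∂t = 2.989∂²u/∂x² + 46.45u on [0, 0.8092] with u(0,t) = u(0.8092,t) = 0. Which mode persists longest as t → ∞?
Eigenvalues: λₙ = 2.989n²π²/0.8092² - 46.45.
First three modes:
  n=1: λ₁ = 2.989π²/0.8092² - 46.45 ≈ -1.398
  n=2: λ₂ = 11.956π²/0.8092² - 46.45 ≈ 133.758
  n=3: λ₃ = 26.901π²/0.8092² - 46.45 ≈ 359.018
Since 2.989π²/0.8092² ≈ 45.052 < 46.45, λ₁ < 0.
The n=1 mode grows fastest (−λₙ is largest for n=1) → dominates.
Asymptotic: u ~ c₁ sin(πx/0.8092) e^{1.398t} (exponential growth at rate −λ₁ ≈ 1.398).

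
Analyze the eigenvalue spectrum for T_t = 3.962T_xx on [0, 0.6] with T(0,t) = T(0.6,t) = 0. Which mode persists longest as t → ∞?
Eigenvalues: λₙ = 3.962n²π²/0.6².
First three modes:
  n=1: λ₁ = 3.962π²/0.6² ≈ 108.62
  n=2: λ₂ = 15.848π²/0.6² ≈ 434.482 (4× faster decay)
  n=3: λ₃ = 35.658π²/0.6² ≈ 977.584 (9× faster decay)
As t → ∞, higher modes decay exponentially faster. The n=1 mode dominates: T ~ c₁ sin(πx/0.6) e^{-λ₁t}.
Decay rate: λ₁ = 3.962π²/0.6² ≈ 108.62.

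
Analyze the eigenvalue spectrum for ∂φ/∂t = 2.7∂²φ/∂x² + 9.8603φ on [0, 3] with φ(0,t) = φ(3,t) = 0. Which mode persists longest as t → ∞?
Eigenvalues: λₙ = 2.7n²π²/3² - 9.8603.
First three modes:
  n=1: λ₁ = 2.7π²/3² - 9.8603 ≈ -6.899
  n=2: λ₂ = 10.8π²/3² - 9.8603 ≈ 1.983
  n=3: λ₃ = 24.3π²/3² - 9.8603 ≈ 16.788
Since 2.7π²/3² ≈ 2.961 < 9.8603, λ₁ < 0.
The n=1 mode grows fastest (−λₙ is largest for n=1) → dominates.
Asymptotic: φ ~ c₁ sin(πx/3) e^{6.899t} (exponential growth at rate −λ₁ ≈ 6.899).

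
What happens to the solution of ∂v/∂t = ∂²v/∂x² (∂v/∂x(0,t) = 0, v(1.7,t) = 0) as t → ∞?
v → 0. Heat escapes through the Dirichlet boundary.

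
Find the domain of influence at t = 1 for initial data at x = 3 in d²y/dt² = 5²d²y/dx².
Domain of influence: [-2, 8]. Data at x = 3 spreads outward at speed 5.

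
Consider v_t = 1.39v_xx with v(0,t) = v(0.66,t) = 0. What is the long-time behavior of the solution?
As t → ∞, v → 0. Heat diffuses out through both boundaries.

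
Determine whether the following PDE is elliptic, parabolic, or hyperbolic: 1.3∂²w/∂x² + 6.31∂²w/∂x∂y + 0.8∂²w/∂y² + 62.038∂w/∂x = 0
Coefficients: A = 1.3, B = 6.31, C = 0.8. B² - 4AC = 35.6561, which is positive, so the equation is hyperbolic.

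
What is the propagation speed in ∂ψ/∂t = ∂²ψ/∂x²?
Infinite. The heat equation is parabolic, not hyperbolic, so disturbances propagate instantly.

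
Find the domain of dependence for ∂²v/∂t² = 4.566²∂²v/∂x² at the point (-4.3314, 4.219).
Domain of dependence: [-23.595354, 14.932554]. Signals travel at speed 4.566, so data within |x - -4.3314| ≤ 4.566·4.219 = 19.263954 can reach the point.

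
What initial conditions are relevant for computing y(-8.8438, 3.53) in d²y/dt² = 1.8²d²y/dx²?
Domain of dependence: [-15.1978, -2.4898]. Signals travel at speed 1.8, so data within |x - -8.8438| ≤ 1.8·3.53 = 6.354 can reach the point.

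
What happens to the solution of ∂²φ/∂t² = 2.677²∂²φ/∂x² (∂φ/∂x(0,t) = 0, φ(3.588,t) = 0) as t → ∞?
φ oscillates (no decay). Energy is conserved; the solution oscillates indefinitely as standing waves.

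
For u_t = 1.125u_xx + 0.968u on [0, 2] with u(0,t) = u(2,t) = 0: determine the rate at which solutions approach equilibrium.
Eigenvalues: λₙ = 1.125n²π²/2² - 0.968.
First three modes:
  n=1: λ₁ = 1.125π²/2² - 0.968 ≈ 1.808
  n=2: λ₂ = 4.5π²/2² - 0.968 ≈ 10.135
  n=3: λ₃ = 10.125π²/2² - 0.968 ≈ 24.014
Since 1.125π²/2² ≈ 2.776 > 0.968, all λₙ > 0.
The n=1 mode decays slowest → dominates as t → ∞.
Asymptotic: u ~ c₁ sin(πx/2) e^{-λ₁t} with decay rate λ₁ ≈ 1.808.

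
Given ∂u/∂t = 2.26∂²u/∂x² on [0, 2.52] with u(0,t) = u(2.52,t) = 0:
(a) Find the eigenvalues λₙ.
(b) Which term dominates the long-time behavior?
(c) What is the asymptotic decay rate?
Eigenvalues: λₙ = 2.26n²π²/2.52².
First three modes:
  n=1: λ₁ = 2.26π²/2.52² ≈ 3.512
  n=2: λ₂ = 9.04π²/2.52² ≈ 14.05 (4× faster decay)
  n=3: λ₃ = 20.34π²/2.52² ≈ 31.612 (9× faster decay)
As t → ∞, higher modes decay exponentially faster. The n=1 mode dominates: u ~ c₁ sin(πx/2.52) e^{-λ₁t}.
Decay rate: λ₁ = 2.26π²/2.52² ≈ 3.512.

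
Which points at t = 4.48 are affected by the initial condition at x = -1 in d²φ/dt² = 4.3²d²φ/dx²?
Domain of influence: [-20.264, 18.264]. Data at x = -1 spreads outward at speed 4.3.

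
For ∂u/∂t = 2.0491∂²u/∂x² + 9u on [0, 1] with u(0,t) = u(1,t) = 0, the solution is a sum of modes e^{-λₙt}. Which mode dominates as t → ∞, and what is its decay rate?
Eigenvalues: λₙ = 2.0491n²π²/1² - 9.
First three modes:
  n=1: λ₁ = 2.0491π² - 9 ≈ 11.224
  n=2: λ₂ = 8.1964π² - 9 ≈ 71.895
  n=3: λ₃ = 18.4419π² - 9 ≈ 173.014
Since 2.0491π² ≈ 20.224 > 9, all λₙ > 0.
The n=1 mode decays slowest → dominates as t → ∞.
Asymptotic: u ~ c₁ sin(πx/1) e^{-λ₁t} with decay rate λ₁ ≈ 11.224.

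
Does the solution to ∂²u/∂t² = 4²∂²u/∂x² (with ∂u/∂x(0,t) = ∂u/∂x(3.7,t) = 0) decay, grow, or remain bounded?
u oscillates about a mean that drifts linearly in t (generically unbounded; no decay). There is no damping, so the nonconstant modes persist as standing waves (energy conserved, no decay). But with Neumann conditions at both ends the constant mode has eigenvalue 0: the spatial mean M(t) of u satisfies M'' = 0, so M(t) = M(0) + M'(0)·t. Unless the initial velocity has zero mean (∫u_t(x,0)dx = 0), the solution grows linearly in t (unbounded, though not exponentially); if it does have zero mean, the solution stays bounded and simply oscillates.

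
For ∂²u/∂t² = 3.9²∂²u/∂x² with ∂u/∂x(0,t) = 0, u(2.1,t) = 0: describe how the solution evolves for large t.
u oscillates (no decay). Energy is conserved; the solution oscillates indefinitely as standing waves.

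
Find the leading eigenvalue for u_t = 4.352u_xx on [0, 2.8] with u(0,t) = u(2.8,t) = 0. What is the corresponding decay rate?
Eigenvalues: λₙ = 4.352n²π²/2.8².
First three modes:
  n=1: λ₁ = 4.352π²/2.8² ≈ 5.479
  n=2: λ₂ = 17.408π²/2.8² ≈ 21.915 (4× faster decay)
  n=3: λ₃ = 39.168π²/2.8² ≈ 49.308 (9× faster decay)
As t → ∞, higher modes decay exponentially faster. The n=1 mode dominates: u ~ c₁ sin(πx/2.8) e^{-λ₁t}.
Decay rate: λ₁ = 4.352π²/2.8² ≈ 5.479.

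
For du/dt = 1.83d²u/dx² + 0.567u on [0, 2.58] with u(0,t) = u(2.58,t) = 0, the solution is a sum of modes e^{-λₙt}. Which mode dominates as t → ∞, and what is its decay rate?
Eigenvalues: λₙ = 1.83n²π²/2.58² - 0.567.
First three modes:
  n=1: λ₁ = 1.83π²/2.58² - 0.567 ≈ 2.146
  n=2: λ₂ = 7.32π²/2.58² - 0.567 ≈ 10.287
  n=3: λ₃ = 16.47π²/2.58² - 0.567 ≈ 23.853
Since 1.83π²/2.58² ≈ 2.713 > 0.567, all λₙ > 0.
The n=1 mode decays slowest → dominates as t → ∞.
Asymptotic: u ~ c₁ sin(πx/2.58) e^{-λ₁t} with decay rate λ₁ ≈ 2.146.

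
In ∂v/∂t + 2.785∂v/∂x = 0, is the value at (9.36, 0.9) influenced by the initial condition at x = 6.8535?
Yes. The characteristic through (9.36, 0.9) passes through x = 6.8535.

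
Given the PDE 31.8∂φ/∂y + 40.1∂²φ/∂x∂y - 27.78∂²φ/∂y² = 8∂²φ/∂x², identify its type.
Rewriting in standard form: -8∂²φ/∂x² + 40.1∂²φ/∂x∂y - 27.78∂²φ/∂y² + 31.8∂φ/∂y = 0. The second-order coefficients are A = -8, B = 40.1, C = -27.78. Since B² - 4AC = 719.05 > 0, this is a hyperbolic PDE.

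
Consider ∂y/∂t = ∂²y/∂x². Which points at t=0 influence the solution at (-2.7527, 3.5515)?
The entire real line. The heat equation has infinite propagation speed: any initial disturbance instantly affects all points (though exponentially small far away).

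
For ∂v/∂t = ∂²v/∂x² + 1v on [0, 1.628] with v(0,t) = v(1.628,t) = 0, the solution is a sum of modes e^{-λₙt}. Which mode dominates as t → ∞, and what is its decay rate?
Eigenvalues: λₙ = n²π²/1.628² - 1.
First three modes:
  n=1: λ₁ = π²/1.628² - 1 ≈ 2.724
  n=2: λ₂ = 4π²/1.628² - 1 ≈ 13.895
  n=3: λ₃ = 9π²/1.628² - 1 ≈ 32.515
Since π²/1.628² ≈ 3.724 > 1, all λₙ > 0.
The n=1 mode decays slowest → dominates as t → ∞.
Asymptotic: v ~ c₁ sin(πx/1.628) e^{-λ₁t} with decay rate λ₁ ≈ 2.724.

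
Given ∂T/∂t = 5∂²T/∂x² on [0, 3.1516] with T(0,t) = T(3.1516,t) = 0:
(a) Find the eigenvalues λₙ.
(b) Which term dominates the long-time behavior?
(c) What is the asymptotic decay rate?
Eigenvalues: λₙ = 5n²π²/3.1516².
First three modes:
  n=1: λ₁ = 5π²/3.1516² ≈ 4.968
  n=2: λ₂ = 20π²/3.1516² ≈ 19.873 (4× faster decay)
  n=3: λ₃ = 45π²/3.1516² ≈ 44.715 (9× faster decay)
As t → ∞, higher modes decay exponentially faster. The n=1 mode dominates: T ~ c₁ sin(πx/3.1516) e^{-λ₁t}.
Decay rate: λ₁ = 5π²/3.1516² ≈ 4.968.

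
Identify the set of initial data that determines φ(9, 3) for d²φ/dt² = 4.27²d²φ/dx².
Domain of dependence: [-3.81, 21.81]. Signals travel at speed 4.27, so data within |x - 9| ≤ 4.27·3 = 12.81 can reach the point.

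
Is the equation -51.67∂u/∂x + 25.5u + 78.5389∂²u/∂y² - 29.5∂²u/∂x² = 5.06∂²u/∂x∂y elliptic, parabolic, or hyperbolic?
Rewriting in standard form: -29.5∂²u/∂x² - 5.06∂²u/∂x∂y + 78.5389∂²u/∂y² - 51.67∂u/∂x + 25.5u = 0. Computing B² - 4AC with A = -29.5, B = -5.06, C = 78.5389: discriminant = 9293.1938 (positive). Answer: hyperbolic.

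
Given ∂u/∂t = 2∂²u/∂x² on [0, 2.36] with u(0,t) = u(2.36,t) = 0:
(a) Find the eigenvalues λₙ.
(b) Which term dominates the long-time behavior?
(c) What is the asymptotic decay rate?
Eigenvalues: λₙ = 2n²π²/2.36².
First three modes:
  n=1: λ₁ = 2π²/2.36² ≈ 3.544
  n=2: λ₂ = 8π²/2.36² ≈ 14.176 (4× faster decay)
  n=3: λ₃ = 18π²/2.36² ≈ 31.897 (9× faster decay)
As t → ∞, higher modes decay exponentially faster. The n=1 mode dominates: u ~ c₁ sin(πx/2.36) e^{-λ₁t}.
Decay rate: λ₁ = 2π²/2.36² ≈ 3.544.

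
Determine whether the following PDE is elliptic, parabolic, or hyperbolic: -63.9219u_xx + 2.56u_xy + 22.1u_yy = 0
Coefficients: A = -63.9219, B = 2.56, C = 22.1. B² - 4AC = 5657.24956, which is positive, so the equation is hyperbolic.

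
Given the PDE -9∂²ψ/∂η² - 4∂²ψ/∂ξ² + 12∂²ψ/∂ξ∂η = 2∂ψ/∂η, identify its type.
Rewriting in standard form: -4∂²ψ/∂ξ² + 12∂²ψ/∂ξ∂η - 9∂²ψ/∂η² - 2∂ψ/∂η = 0. The second-order coefficients are A = -4, B = 12, C = -9. Since B² - 4AC = 0 = 0, this is a parabolic PDE.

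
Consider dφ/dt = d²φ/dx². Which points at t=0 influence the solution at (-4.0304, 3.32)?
The entire real line. The heat equation has infinite propagation speed: any initial disturbance instantly affects all points (though exponentially small far away).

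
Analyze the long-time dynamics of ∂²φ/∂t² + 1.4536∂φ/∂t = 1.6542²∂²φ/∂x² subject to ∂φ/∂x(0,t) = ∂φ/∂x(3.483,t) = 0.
Long-time behavior: φ → constant (steady state). Damping (γ=1.4536) dissipates the nonconstant modes; with Neumann BCs the spatial average obeys M''+γM'=0 and tends to a finite limit.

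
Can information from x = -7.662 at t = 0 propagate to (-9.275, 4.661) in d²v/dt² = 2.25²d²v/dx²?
Yes. The domain of dependence is [-19.76225, 1.21225], and -7.662 ∈ [-19.76225, 1.21225].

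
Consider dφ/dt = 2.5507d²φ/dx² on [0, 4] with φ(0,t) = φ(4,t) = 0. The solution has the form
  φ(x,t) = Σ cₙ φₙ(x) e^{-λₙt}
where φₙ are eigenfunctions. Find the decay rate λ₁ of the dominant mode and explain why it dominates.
Eigenvalues: λₙ = 2.5507n²π²/4².
First three modes:
  n=1: λ₁ = 2.5507π²/4² ≈ 1.573
  n=2: λ₂ = 10.2028π²/4² ≈ 6.294 (4× faster decay)
  n=3: λ₃ = 22.9563π²/4² ≈ 14.161 (9× faster decay)
As t → ∞, higher modes decay exponentially faster. The n=1 mode dominates: φ ~ c₁ sin(πx/4) e^{-λ₁t}.
Decay rate: λ₁ = 2.5507π²/4² ≈ 1.573.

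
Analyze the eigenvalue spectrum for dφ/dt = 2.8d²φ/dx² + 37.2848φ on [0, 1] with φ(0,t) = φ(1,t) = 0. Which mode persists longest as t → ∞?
Eigenvalues: λₙ = 2.8n²π²/1² - 37.2848.
First three modes:
  n=1: λ₁ = 2.8π² - 37.2848 ≈ -9.65
  n=2: λ₂ = 11.2π² - 37.2848 ≈ 73.255
  n=3: λ₃ = 25.2π² - 37.2848 ≈ 211.429
Since 2.8π² ≈ 27.635 < 37.2848, λ₁ < 0.
The n=1 mode grows fastest (−λₙ is largest for n=1) → dominates.
Asymptotic: φ ~ c₁ sin(πx/1) e^{9.65t} (exponential growth at rate −λ₁ ≈ 9.65).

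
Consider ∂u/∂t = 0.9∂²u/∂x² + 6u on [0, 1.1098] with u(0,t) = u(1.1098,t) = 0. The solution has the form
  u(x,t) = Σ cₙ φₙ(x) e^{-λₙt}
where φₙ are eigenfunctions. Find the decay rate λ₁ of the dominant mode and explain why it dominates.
Eigenvalues: λₙ = 0.9n²π²/1.1098² - 6.
First three modes:
  n=1: λ₁ = 0.9π²/1.1098² - 6 ≈ 1.212
  n=2: λ₂ = 3.6π²/1.1098² - 6 ≈ 22.848
  n=3: λ₃ = 8.1π²/1.1098² - 6 ≈ 58.908
Since 0.9π²/1.1098² ≈ 7.212 > 6, all λₙ > 0.
The n=1 mode decays slowest → dominates as t → ∞.
Asymptotic: u ~ c₁ sin(πx/1.1098) e^{-λ₁t} with decay rate λ₁ ≈ 1.212.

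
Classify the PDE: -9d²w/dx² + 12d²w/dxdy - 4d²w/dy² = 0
A = -9, B = 12, C = -4. Discriminant B² - 4AC = 0. Since 0 = 0, parabolic.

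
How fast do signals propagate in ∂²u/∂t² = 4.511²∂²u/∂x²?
Speed = 4.511. Information travels along characteristics x = x₀ ± 4.511t.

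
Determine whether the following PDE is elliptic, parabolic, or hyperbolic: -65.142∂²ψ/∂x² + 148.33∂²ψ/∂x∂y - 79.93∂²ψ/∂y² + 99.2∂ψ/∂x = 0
Coefficients: A = -65.142, B = 148.33, C = -79.93. B² - 4AC = 1174.58866, which is positive, so the equation is hyperbolic.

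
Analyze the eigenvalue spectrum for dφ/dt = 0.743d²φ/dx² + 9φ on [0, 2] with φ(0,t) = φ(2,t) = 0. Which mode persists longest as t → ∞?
Eigenvalues: λₙ = 0.743n²π²/2² - 9.
First three modes:
  n=1: λ₁ = 0.743π²/2² - 9 ≈ -7.167
  n=2: λ₂ = 2.972π²/2² - 9 ≈ -1.667
  n=3: λ₃ = 6.687π²/2² - 9 ≈ 7.5
Since 0.743π²/2² ≈ 1.833 < 9, λ₁ < 0.
The n=1 mode grows fastest (−λₙ is largest for n=1) → dominates.
Asymptotic: φ ~ c₁ sin(πx/2) e^{7.167t} (exponential growth at rate −λ₁ ≈ 7.167).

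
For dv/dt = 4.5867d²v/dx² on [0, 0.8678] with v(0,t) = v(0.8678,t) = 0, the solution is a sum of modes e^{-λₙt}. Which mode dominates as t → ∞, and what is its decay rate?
Eigenvalues: λₙ = 4.5867n²π²/0.8678².
First three modes:
  n=1: λ₁ = 4.5867π²/0.8678² ≈ 60.112
  n=2: λ₂ = 18.3468π²/0.8678² ≈ 240.448 (4× faster decay)
  n=3: λ₃ = 41.2803π²/0.8678² ≈ 541.008 (9× faster decay)
As t → ∞, higher modes decay exponentially faster. The n=1 mode dominates: v ~ c₁ sin(πx/0.8678) e^{-λ₁t}.
Decay rate: λ₁ = 4.5867π²/0.8678² ≈ 60.112.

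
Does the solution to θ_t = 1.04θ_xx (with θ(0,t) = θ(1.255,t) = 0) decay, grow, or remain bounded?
θ → 0. Heat diffuses out through both boundaries.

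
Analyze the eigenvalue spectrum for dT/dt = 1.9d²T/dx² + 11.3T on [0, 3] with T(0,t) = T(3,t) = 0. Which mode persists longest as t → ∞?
Eigenvalues: λₙ = 1.9n²π²/3² - 11.3.
First three modes:
  n=1: λ₁ = 1.9π²/3² - 11.3 ≈ -9.216
  n=2: λ₂ = 7.6π²/3² - 11.3 ≈ -2.966
  n=3: λ₃ = 17.1π²/3² - 11.3 ≈ 7.452
Since 1.9π²/3² ≈ 2.084 < 11.3, λ₁ < 0.
The n=1 mode grows fastest (−λₙ is largest for n=1) → dominates.
Asymptotic: T ~ c₁ sin(πx/3) e^{9.216t} (exponential growth at rate −λ₁ ≈ 9.216).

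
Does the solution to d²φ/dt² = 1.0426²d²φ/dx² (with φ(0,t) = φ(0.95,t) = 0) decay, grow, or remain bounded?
φ oscillates (no decay). Energy is conserved; the solution oscillates indefinitely as standing waves.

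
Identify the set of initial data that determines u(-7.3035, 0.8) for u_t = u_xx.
The entire real line. The heat equation has infinite propagation speed: any initial disturbance instantly affects all points (though exponentially small far away).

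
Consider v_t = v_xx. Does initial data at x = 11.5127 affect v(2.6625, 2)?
Yes, for any finite x. The heat equation has infinite propagation speed, so all initial data affects all points at any t > 0.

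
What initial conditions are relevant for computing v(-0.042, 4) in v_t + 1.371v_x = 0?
A single point: x = -5.526. The characteristic through (-0.042, 4) is x - 1.371t = const, so x = -0.042 - 1.371·4 = -5.526.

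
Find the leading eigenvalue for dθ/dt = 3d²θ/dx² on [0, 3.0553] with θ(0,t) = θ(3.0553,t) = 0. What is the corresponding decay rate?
Eigenvalues: λₙ = 3n²π²/3.0553².
First three modes:
  n=1: λ₁ = 3π²/3.0553² ≈ 3.172
  n=2: λ₂ = 12π²/3.0553² ≈ 12.687 (4× faster decay)
  n=3: λ₃ = 27π²/3.0553² ≈ 28.547 (9× faster decay)
As t → ∞, higher modes decay exponentially faster. The n=1 mode dominates: θ ~ c₁ sin(πx/3.0553) e^{-λ₁t}.
Decay rate: λ₁ = 3π²/3.0553² ≈ 3.172.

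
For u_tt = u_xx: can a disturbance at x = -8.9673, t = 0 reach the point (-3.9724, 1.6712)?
No. The domain of dependence is [-5.6436, -2.3012], and -8.9673 is outside this interval.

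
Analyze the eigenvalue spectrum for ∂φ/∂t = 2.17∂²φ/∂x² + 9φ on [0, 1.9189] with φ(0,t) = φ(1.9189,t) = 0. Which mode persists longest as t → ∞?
Eigenvalues: λₙ = 2.17n²π²/1.9189² - 9.
First three modes:
  n=1: λ₁ = 2.17π²/1.9189² - 9 ≈ -3.184
  n=2: λ₂ = 8.68π²/1.9189² - 9 ≈ 14.266
  n=3: λ₃ = 19.53π²/1.9189² - 9 ≈ 43.348
Since 2.17π²/1.9189² ≈ 5.816 < 9, λ₁ < 0.
The n=1 mode grows fastest (−λₙ is largest for n=1) → dominates.
Asymptotic: φ ~ c₁ sin(πx/1.9189) e^{3.184t} (exponential growth at rate −λ₁ ≈ 3.184).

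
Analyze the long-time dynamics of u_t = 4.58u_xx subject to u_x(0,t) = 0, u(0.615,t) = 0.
Long-time behavior: u → 0. Heat escapes through the Dirichlet boundary.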